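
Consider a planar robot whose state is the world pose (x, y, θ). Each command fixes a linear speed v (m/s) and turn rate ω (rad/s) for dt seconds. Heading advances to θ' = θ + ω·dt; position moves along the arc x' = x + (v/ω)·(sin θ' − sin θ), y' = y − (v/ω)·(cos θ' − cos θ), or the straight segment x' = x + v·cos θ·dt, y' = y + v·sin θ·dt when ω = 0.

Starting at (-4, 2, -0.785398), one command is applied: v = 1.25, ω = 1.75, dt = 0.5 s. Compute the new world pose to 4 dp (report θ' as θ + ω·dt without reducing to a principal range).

θ' = -0.7854 + 1.75·0.5 = 0.0896
R = v/ω = 1.25/1.75 = 0.7143
x' = -4 + 0.7143·(sin 0.0896 − sin -0.7854) = -3.4310
y' = 2 − 0.7143·(cos 0.0896 − cos -0.7854) = 1.7937

(-3.4310, 1.7937, 0.0896)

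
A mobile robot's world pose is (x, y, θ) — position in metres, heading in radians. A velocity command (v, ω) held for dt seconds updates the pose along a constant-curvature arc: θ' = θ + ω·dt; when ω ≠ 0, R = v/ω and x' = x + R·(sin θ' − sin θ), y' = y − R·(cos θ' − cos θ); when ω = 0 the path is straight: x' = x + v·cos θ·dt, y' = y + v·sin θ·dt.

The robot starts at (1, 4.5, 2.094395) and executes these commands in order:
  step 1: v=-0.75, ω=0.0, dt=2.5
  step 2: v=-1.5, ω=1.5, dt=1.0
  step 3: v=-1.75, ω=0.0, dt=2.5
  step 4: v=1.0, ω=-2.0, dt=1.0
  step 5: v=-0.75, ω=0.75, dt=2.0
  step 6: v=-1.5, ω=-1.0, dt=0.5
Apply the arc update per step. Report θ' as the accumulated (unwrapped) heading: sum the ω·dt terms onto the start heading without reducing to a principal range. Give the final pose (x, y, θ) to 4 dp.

(8.1187, 3.6362, 2.5944)

step 1: θ'=2.0944 (straight) → pose (1.9375, 2.8762, 2.0944)
step 2: θ'=3.5944 (R=-1.0000) → pose (3.2410, 2.4770, 3.5944)
step 3: θ'=3.5944 (straight) → pose (7.1751, 4.3910, 3.5944)
step 4: θ'=1.5944 (R=-0.5000) → pose (6.4565, 4.8288, 1.5944)
step 5: θ'=3.0944 (R=-1.0000) → pose (7.4091, 3.8535, 3.0944)
step 6: θ'=2.5944 (R=1.5000) → pose (8.1187, 3.6362, 2.5944)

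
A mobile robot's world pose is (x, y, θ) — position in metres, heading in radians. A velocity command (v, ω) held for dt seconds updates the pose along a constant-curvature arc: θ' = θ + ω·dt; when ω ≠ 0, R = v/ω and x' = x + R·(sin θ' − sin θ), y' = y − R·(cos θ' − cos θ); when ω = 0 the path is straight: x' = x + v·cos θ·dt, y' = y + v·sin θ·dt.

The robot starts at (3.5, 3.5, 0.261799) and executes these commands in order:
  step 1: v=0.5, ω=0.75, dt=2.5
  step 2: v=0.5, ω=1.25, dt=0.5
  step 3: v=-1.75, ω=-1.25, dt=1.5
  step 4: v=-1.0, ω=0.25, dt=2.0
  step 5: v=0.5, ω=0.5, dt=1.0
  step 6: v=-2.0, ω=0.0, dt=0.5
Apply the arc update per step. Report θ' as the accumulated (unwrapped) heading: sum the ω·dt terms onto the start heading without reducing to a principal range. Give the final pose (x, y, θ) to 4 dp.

(3.7127, 0.2211, 1.8868)

step 1: θ'=2.1368 (R=0.6667) → pose (3.8902, 4.5015, 2.1368)
step 2: θ'=2.7618 (R=0.4000) → pose (3.7008, 4.6585, 2.7618)
step 3: θ'=0.8868 (R=1.4000) → pose (4.2669, 2.4736, 0.8868)
step 4: θ'=1.3868 (R=-4.0000) → pose (3.4346, 0.6778, 1.3868)
step 5: θ'=1.8868 (R=1.0000) → pose (3.4020, 1.1715, 1.8868)
step 6: θ'=1.8868 (straight) → pose (3.7127, 0.2211, 1.8868)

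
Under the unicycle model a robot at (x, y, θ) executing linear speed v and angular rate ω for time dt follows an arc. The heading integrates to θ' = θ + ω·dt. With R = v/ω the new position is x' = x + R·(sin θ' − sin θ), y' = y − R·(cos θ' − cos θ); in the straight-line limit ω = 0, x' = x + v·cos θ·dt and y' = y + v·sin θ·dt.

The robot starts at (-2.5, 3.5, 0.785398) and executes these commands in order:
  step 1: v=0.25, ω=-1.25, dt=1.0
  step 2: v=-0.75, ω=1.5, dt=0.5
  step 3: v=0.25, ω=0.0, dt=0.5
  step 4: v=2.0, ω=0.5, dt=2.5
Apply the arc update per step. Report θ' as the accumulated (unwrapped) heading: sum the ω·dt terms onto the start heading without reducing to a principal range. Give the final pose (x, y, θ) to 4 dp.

step 1: θ'=-0.4646 (R=-0.2000) → pose (-2.2690, 3.5374, -0.4646)
step 2: θ'=0.2854 (R=-0.5000) → pose (-2.6338, 3.5702, 0.2854)
step 3: θ'=0.2854 (straight) → pose (-2.5138, 3.6053, 0.2854)
step 4: θ'=1.5354 (R=4.0000) → pose (0.3575, 7.3020, 1.5354)

(0.3575, 7.3020, 1.5354)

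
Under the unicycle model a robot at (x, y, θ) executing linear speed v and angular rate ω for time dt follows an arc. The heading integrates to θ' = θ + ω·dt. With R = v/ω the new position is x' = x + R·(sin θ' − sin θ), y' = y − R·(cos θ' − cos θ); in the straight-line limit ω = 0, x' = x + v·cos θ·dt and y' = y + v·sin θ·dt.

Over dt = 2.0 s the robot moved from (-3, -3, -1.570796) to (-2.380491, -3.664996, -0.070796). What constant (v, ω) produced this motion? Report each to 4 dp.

v = 0.5000, ω = 0.7500

Δθ = -0.070796 − -1.570796 = 1.500000
ω = Δθ/dt = 1.500000/2.0 = 0.7500
R = −Δy/(cos θ' − cos θ) = 0.6667
v = R·ω = 0.6667·0.7500 = 0.5000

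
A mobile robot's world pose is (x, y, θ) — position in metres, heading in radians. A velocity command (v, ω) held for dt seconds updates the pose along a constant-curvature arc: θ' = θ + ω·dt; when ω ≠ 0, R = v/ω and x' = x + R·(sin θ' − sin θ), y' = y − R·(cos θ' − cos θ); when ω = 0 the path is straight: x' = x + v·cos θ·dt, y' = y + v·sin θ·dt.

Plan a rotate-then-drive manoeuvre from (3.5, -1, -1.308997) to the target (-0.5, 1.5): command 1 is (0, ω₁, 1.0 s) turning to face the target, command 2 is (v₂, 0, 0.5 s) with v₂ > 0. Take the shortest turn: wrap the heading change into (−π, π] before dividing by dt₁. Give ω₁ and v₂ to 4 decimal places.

ω₁ = -2.3912, v₂ = 9.4340

heading to target = atan2(1.5−-1, -0.5−3.5) = 2.5830
Δθ = wrap(2.5830 − -1.3090) = -2.3912; ω₁ = Δθ/dt₁ = -2.3912
distance = √((-0.5−3.5)² + (1.5−-1)²) = 4.7170; v₂ = distance/dt₂ = 9.4340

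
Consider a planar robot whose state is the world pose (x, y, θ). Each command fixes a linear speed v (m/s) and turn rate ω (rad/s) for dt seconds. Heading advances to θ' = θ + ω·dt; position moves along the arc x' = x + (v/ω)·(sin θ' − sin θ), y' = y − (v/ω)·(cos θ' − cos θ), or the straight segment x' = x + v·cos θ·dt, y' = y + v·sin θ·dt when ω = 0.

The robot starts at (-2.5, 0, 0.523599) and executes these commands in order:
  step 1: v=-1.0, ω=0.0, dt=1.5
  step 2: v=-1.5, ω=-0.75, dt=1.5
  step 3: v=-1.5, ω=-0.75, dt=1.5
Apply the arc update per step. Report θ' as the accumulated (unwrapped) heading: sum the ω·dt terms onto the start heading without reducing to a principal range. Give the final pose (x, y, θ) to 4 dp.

step 1: θ'=0.5236 (straight) → pose (-3.7990, -0.7500, 0.5236)
step 2: θ'=-0.6014 (R=2.0000) → pose (-5.9306, -0.6670, -0.6014)
step 3: θ'=-1.7264 (R=2.0000) → pose (-6.7749, 1.2920, -1.7264)

(-6.7749, 1.2920, -1.7264)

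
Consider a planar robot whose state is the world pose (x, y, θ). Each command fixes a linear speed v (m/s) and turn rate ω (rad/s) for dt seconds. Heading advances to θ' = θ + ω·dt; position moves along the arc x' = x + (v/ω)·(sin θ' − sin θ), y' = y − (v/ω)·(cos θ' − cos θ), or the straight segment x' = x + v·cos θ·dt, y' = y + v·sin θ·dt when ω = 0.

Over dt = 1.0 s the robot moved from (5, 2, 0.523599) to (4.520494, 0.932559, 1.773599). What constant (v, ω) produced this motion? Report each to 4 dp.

v = -1.2500, ω = 1.2500

Δθ = 1.773599 − 0.523599 = 1.250000
ω = Δθ/dt = 1.250000/1.0 = 1.2500
R = −Δy/(cos θ' − cos θ) = -1.0000
v = R·ω = -1.0000·1.2500 = -1.2500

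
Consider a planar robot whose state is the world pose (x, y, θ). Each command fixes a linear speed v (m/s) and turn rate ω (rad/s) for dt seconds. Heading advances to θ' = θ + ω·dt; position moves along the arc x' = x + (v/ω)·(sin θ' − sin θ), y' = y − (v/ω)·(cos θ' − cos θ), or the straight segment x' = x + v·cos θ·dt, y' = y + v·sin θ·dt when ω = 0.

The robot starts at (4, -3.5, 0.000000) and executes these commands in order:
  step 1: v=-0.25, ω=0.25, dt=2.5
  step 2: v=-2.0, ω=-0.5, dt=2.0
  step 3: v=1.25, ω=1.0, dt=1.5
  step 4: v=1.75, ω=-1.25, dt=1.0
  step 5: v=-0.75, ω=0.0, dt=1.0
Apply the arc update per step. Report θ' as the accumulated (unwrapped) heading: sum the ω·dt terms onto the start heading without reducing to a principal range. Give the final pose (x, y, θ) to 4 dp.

step 1: θ'=0.6250 (R=-1.0000) → pose (3.4149, -3.6890, 0.6250)
step 2: θ'=-0.3750 (R=4.0000) → pose (-0.3906, -4.1672, -0.3750)
step 3: θ'=1.1250 (R=1.2500) → pose (1.1951, -3.5431, 1.1250)
step 4: θ'=-0.1250 (R=-1.4000) → pose (2.6328, -2.7576, -0.1250)
step 5: θ'=-0.1250 (straight) → pose (1.8887, -2.6641, -0.1250)

(1.8887, -2.6641, -0.1250)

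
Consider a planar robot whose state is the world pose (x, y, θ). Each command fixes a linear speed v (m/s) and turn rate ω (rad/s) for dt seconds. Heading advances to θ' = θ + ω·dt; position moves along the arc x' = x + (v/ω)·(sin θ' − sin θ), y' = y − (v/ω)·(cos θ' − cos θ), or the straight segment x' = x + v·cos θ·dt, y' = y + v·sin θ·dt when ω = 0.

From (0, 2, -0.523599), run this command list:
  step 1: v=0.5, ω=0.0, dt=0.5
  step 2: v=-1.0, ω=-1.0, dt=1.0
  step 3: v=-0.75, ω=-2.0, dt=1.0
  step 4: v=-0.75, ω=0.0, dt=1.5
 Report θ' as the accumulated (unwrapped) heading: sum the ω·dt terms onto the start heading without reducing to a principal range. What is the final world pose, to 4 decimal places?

step 1: θ'=-0.5236 (straight) → pose (0.2165, 1.8750, -0.5236)
step 2: θ'=-1.5236 (R=1.0000) → pose (-0.2824, 2.6938, -1.5236)
step 3: θ'=-3.5236 (R=0.3750) → pose (0.2320, 3.0595, -3.5236)
step 4: θ'=-3.5236 (straight) → pose (1.2759, 2.6401, -3.5236)

(1.2759, 2.6401, -3.5236)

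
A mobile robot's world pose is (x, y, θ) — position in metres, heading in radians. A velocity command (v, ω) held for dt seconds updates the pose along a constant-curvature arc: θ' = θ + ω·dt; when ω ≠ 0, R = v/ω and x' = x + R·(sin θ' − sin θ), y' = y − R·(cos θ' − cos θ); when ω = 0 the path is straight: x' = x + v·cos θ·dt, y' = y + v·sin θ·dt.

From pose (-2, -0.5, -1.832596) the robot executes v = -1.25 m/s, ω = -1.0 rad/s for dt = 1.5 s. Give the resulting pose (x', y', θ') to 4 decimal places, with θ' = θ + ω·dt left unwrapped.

(-0.5553, 0.4037, -3.3326)

θ' = -1.8326 + -1.0·1.5 = -3.3326
R = v/ω = -1.25/-1.0 = 1.2500
x' = -2 + 1.2500·(sin -3.3326 − sin -1.8326) = -0.5553
y' = -0.5 − 1.2500·(cos -3.3326 − cos -1.8326) = 0.4037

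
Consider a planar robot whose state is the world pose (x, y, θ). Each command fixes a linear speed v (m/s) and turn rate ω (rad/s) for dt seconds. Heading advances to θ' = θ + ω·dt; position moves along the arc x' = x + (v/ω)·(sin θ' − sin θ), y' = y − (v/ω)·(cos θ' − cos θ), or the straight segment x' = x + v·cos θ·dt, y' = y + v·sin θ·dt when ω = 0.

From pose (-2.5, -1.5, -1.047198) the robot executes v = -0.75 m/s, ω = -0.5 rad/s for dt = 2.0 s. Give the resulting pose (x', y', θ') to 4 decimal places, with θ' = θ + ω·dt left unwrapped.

(-2.5339, -0.0621, -2.0472)

θ' = -1.0472 + -0.5·2.0 = -2.0472
R = v/ω = -0.75/-0.5 = 1.5000
x' = -2.5 + 1.5000·(sin -2.0472 − sin -1.0472) = -2.5339
y' = -1.5 − 1.5000·(cos -2.0472 − cos -1.0472) = -0.0621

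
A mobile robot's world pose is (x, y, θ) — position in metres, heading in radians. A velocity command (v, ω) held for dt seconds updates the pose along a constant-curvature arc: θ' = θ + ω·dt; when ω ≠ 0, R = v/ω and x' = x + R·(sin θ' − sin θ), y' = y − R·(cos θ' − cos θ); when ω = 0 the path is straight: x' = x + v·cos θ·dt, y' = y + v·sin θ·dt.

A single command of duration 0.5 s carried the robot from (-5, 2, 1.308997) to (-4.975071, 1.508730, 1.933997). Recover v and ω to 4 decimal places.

v = -1.0000, ω = 1.2500

Δθ = 1.933997 − 1.308997 = 0.625000
ω = Δθ/dt = 0.625000/0.5 = 1.2500
R = −Δy/(cos θ' − cos θ) = -0.8000
v = R·ω = -0.8000·1.2500 = -1.0000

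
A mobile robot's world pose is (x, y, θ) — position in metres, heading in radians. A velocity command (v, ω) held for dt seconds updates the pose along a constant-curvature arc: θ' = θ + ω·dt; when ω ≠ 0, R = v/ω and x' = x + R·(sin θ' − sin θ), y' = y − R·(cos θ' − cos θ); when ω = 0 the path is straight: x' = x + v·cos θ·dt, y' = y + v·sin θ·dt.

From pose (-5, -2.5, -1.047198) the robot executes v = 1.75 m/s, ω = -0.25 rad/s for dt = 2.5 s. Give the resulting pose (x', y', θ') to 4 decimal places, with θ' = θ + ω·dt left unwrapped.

θ' = -1.0472 + -0.25·2.5 = -1.6722
R = v/ω = 1.75/-0.25 = -7.0000
x' = -5 + -7.0000·(sin -1.6722 − sin -1.0472) = -4.0981
y' = -2.5 − -7.0000·(cos -1.6722 − cos -1.0472) = -6.7086

(-4.0981, -6.7086, -1.6722)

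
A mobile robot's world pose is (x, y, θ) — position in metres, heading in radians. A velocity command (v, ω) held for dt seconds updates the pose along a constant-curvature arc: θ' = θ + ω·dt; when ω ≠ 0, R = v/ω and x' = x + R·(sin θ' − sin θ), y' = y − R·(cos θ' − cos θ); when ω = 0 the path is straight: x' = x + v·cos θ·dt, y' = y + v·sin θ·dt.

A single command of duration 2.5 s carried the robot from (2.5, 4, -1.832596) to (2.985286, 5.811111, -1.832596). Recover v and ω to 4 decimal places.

Δθ = -1.832596 − -1.832596 = 0.000000
ω = Δθ/dt = 0.000000/2.5 = 0.0000
ω = 0 → v = (Δx·cos θ + Δy·sin θ)/dt = -0.7500

v = -0.7500, ω = 0.0000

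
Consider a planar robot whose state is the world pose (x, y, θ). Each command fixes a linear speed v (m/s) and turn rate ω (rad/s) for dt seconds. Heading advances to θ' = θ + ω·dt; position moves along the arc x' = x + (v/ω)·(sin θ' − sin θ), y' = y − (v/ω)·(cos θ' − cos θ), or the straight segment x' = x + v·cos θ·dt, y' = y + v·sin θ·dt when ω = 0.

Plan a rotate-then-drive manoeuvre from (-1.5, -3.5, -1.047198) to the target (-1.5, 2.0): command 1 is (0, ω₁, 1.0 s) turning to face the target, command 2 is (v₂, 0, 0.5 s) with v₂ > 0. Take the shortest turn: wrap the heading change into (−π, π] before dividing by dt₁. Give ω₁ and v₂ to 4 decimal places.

heading to target = atan2(2−-3.5, -1.5−-1.5) = 1.5708
Δθ = wrap(1.5708 − -1.0472) = 2.6180; ω₁ = Δθ/dt₁ = 2.6180
distance = √((-1.5−-1.5)² + (2−-3.5)²) = 5.5000; v₂ = distance/dt₂ = 11.0000

ω₁ = 2.6180, v₂ = 11.0000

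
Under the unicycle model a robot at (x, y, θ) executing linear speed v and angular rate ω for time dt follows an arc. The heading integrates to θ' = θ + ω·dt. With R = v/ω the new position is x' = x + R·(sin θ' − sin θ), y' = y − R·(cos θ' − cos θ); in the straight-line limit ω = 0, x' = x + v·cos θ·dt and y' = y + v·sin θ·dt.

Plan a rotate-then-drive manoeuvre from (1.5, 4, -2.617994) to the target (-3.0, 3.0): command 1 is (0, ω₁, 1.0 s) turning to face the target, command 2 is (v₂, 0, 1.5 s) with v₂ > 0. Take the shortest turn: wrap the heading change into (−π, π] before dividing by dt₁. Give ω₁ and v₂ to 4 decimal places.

heading to target = atan2(3−4, -3−1.5) = -2.9229
Δθ = wrap(-2.9229 − -2.6180) = -0.3049; ω₁ = Δθ/dt₁ = -0.3049
distance = √((-3−1.5)² + (3−4)²) = 4.6098; v₂ = distance/dt₂ = 3.0732

ω₁ = -0.3049, v₂ = 3.0732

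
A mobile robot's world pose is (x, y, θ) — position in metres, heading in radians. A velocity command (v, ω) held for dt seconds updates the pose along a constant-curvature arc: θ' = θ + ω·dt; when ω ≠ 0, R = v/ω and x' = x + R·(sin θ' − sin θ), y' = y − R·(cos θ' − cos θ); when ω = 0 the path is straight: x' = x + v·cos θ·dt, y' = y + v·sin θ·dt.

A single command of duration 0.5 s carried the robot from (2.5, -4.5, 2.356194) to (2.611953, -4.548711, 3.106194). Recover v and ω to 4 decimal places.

Δθ = 3.106194 − 2.356194 = 0.750000
ω = Δθ/dt = 0.750000/0.5 = 1.5000
R = Δx/(sin θ' − sin θ) = -0.1667
v = R·ω = -0.1667·1.5000 = -0.2500

v = -0.2500, ω = 1.5000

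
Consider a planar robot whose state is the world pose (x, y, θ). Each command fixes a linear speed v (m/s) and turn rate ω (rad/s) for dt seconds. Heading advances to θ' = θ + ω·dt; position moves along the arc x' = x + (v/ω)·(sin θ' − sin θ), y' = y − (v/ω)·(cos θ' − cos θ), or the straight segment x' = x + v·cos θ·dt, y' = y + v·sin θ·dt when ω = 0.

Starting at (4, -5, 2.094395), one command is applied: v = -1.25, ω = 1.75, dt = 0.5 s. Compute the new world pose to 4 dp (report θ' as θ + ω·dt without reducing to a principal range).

θ' = 2.0944 + 1.75·0.5 = 2.9694
R = v/ω = -1.25/1.75 = -0.7143
x' = 4 + -0.7143·(sin 2.9694 − sin 2.0944) = 4.4962
y' = -5 − -0.7143·(cos 2.9694 − cos 2.0944) = -5.3466

(4.4962, -5.3466, 2.9694)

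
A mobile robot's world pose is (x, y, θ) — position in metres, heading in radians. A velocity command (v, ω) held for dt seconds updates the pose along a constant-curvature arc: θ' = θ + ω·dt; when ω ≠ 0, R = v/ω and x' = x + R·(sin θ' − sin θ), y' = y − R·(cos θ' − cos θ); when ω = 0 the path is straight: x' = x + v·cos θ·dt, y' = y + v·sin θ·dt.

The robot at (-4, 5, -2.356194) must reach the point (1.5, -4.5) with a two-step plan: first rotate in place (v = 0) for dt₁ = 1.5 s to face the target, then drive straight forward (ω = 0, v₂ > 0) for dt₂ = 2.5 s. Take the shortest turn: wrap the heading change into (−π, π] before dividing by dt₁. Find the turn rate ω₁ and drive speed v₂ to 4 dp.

ω₁ = 0.8735, v₂ = 4.3909

heading to target = atan2(-4.5−5, 1.5−-4) = -1.0460
Δθ = wrap(-1.0460 − -2.3562) = 1.3102; ω₁ = Δθ/dt₁ = 0.8735
distance = √((1.5−-4)² + (-4.5−5)²) = 10.9772; v₂ = distance/dt₂ = 4.3909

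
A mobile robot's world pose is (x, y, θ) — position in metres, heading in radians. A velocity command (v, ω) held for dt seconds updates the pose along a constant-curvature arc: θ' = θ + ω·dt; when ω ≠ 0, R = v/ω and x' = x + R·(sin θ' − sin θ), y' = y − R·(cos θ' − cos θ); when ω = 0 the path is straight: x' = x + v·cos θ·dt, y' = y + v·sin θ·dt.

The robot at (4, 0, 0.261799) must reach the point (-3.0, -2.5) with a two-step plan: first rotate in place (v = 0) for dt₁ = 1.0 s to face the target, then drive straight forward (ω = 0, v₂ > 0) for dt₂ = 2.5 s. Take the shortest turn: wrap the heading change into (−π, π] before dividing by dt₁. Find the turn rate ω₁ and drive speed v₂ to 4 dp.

heading to target = atan2(-2.5−0, -3−4) = -2.7986
Δθ = wrap(-2.7986 − 0.2618) = -3.0604; ω₁ = Δθ/dt₁ = -3.0604
distance = √((-3−4)² + (-2.5−0)²) = 7.4330; v₂ = distance/dt₂ = 2.9732

ω₁ = -3.0604, v₂ = 2.9732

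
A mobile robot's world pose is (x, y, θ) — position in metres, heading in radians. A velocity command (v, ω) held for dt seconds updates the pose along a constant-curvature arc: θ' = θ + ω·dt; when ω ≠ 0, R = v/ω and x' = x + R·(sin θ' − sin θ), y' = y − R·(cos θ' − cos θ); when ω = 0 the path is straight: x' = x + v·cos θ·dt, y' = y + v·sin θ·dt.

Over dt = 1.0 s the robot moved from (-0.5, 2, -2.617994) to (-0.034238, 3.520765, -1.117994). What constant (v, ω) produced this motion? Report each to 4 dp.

Δθ = -1.117994 − -2.617994 = 1.500000
ω = Δθ/dt = 1.500000/1.0 = 1.5000
R = −Δy/(cos θ' − cos θ) = -1.1667
v = R·ω = -1.1667·1.5000 = -1.7500

v = -1.7500, ω = 1.5000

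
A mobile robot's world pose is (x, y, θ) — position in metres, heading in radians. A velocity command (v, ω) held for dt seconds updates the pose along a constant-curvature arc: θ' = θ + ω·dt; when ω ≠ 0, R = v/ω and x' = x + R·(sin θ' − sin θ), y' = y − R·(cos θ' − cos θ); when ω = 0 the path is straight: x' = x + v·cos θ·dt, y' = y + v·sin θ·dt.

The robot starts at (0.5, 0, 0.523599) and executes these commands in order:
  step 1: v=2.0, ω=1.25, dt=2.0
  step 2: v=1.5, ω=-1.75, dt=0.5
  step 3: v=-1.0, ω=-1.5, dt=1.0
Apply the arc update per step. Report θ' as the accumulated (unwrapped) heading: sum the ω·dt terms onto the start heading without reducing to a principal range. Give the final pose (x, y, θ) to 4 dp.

(-0.8845, 2.4621, 0.6486)

step 1: θ'=3.0236 (R=1.6000) → pose (-0.1116, 2.9745, 3.0236)
step 2: θ'=2.1486 (R=-0.8571) → pose (-0.7287, 3.3575, 2.1486)
step 3: θ'=0.6486 (R=0.6667) → pose (-0.8845, 2.4621, 0.6486)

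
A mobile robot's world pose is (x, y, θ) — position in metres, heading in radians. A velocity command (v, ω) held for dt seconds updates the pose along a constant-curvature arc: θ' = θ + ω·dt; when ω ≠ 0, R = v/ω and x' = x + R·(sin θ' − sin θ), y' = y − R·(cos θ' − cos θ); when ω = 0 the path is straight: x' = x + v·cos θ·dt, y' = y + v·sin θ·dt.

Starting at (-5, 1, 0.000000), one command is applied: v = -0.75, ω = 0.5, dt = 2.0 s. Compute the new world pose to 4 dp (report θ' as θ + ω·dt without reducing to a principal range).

θ' = 0.0000 + 0.5·2.0 = 1.0000
R = v/ω = -0.75/0.5 = -1.5000
x' = -5 + -1.5000·(sin 1.0000 − sin 0.0000) = -6.2622
y' = 1 − -1.5000·(cos 1.0000 − cos 0.0000) = 0.3105

(-6.2622, 0.3105, 1.0000)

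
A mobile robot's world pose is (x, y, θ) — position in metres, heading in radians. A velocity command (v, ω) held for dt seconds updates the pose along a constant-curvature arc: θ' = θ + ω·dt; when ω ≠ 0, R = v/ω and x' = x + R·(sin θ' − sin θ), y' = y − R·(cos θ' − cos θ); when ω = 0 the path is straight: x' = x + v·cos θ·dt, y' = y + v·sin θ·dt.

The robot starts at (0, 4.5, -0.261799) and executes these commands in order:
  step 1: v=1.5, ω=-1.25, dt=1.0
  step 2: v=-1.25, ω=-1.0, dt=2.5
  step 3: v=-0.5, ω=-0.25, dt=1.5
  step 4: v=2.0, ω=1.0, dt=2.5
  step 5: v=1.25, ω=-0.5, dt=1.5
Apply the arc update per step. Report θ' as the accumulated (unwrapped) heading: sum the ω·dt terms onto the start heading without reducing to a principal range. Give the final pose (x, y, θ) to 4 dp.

step 1: θ'=-1.5118 (R=-1.2000) → pose (0.8873, 3.4116, -1.5118)
step 2: θ'=-4.0118 (R=1.2500) → pose (3.0907, 4.2912, -4.0118)
step 3: θ'=-4.3868 (R=2.0000) → pose (3.4567, 3.6416, -4.3868)
step 4: θ'=-1.8868 (R=2.0000) → pose (-0.3392, 3.6234, -1.8868)
step 5: θ'=-2.6368 (R=-2.5000) → pose (-1.5063, 2.2121, -2.6368)

(-1.5063, 2.2121, -2.6368)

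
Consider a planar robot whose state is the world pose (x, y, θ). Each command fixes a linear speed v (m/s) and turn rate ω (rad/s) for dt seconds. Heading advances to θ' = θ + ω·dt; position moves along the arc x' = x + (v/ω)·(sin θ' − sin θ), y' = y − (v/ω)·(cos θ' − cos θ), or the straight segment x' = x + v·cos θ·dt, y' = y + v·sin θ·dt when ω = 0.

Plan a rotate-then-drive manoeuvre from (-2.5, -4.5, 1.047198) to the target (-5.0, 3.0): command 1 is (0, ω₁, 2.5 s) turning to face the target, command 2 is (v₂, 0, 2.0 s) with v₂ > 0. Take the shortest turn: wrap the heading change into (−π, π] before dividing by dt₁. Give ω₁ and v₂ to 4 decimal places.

ω₁ = 0.3381, v₂ = 3.9528

heading to target = atan2(3−-4.5, -5−-2.5) = 1.8925
Δθ = wrap(1.8925 − 1.0472) = 0.8453; ω₁ = Δθ/dt₁ = 0.3381
distance = √((-5−-2.5)² + (3−-4.5)²) = 7.9057; v₂ = distance/dt₂ = 3.9528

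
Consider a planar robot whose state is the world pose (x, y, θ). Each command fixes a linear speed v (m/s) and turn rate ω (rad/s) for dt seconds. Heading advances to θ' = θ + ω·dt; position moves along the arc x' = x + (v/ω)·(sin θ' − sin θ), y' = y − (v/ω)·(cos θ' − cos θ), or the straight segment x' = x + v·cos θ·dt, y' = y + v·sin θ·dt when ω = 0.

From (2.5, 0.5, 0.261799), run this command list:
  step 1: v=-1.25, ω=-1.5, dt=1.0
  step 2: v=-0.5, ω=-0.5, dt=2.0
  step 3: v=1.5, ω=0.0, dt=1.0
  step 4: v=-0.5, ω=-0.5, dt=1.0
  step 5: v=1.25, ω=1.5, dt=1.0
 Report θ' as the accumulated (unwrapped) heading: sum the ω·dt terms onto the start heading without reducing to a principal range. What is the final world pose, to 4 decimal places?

step 1: θ'=-1.2382 (R=0.8333) → pose (1.4967, 1.0329, -1.2382)
step 2: θ'=-2.2382 (R=1.0000) → pose (1.6564, 1.9783, -2.2382)
step 3: θ'=-2.2382 (straight) → pose (0.7280, 0.8002, -2.2382)
step 4: θ'=-2.7382 (R=1.0000) → pose (1.1209, 1.1009, -2.7382)
step 5: θ'=-1.2382 (R=0.8333) → pose (0.6603, 0.0624, -1.2382)

(0.6603, 0.0624, -1.2382)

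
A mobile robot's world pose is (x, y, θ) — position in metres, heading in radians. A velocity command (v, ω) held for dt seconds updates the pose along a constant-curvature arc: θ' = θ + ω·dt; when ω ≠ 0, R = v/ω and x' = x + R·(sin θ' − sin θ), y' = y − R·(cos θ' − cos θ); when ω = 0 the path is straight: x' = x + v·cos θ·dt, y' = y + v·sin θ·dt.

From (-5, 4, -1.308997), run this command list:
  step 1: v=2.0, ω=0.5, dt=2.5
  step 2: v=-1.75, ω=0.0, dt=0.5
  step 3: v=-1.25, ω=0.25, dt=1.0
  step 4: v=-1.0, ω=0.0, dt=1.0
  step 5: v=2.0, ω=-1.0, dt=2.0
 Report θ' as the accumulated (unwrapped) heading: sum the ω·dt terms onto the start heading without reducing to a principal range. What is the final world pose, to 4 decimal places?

(-2.1483, -1.6138, -1.8090)

step 1: θ'=-0.0590 (R=4.0000) → pose (-1.3721, 1.0422, -0.0590)
step 2: θ'=-0.0590 (straight) → pose (-2.2456, 1.0938, -0.0590)
step 3: θ'=0.1910 (R=-5.0000) → pose (-3.4897, 1.0116, 0.1910)
step 4: θ'=0.1910 (straight) → pose (-4.4715, 0.8218, 0.1910)
step 5: θ'=-1.8090 (R=-2.0000) → pose (-2.1483, -1.6138, -1.8090)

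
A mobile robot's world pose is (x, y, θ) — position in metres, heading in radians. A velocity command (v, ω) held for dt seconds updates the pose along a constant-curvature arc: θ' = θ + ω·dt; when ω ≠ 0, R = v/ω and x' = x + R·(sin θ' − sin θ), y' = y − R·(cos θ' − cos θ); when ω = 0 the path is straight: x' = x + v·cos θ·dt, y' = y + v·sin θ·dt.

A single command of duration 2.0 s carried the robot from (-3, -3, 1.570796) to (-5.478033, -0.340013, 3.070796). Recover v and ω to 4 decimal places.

Δθ = 3.070796 − 1.570796 = 1.500000
ω = Δθ/dt = 1.500000/2.0 = 0.7500
R = −Δy/(cos θ' − cos θ) = 2.6667
v = R·ω = 2.6667·0.7500 = 2.0000

v = 2.0000, ω = 0.7500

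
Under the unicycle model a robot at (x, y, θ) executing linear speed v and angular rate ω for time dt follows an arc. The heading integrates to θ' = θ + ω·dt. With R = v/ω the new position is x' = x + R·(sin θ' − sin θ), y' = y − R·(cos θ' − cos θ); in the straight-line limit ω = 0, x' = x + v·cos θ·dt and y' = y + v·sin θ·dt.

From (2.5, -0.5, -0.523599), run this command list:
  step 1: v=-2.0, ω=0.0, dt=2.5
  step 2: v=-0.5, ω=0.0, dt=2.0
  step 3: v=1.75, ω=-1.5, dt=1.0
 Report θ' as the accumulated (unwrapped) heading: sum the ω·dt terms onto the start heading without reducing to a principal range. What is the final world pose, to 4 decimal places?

(-2.2304, 0.9792, -2.0236)

step 1: θ'=-0.5236 (straight) → pose (-1.8301, 2.0000, -0.5236)
step 2: θ'=-0.5236 (straight) → pose (-2.6962, 2.5000, -0.5236)
step 3: θ'=-2.0236 (R=-1.1667) → pose (-2.2304, 0.9792, -2.0236)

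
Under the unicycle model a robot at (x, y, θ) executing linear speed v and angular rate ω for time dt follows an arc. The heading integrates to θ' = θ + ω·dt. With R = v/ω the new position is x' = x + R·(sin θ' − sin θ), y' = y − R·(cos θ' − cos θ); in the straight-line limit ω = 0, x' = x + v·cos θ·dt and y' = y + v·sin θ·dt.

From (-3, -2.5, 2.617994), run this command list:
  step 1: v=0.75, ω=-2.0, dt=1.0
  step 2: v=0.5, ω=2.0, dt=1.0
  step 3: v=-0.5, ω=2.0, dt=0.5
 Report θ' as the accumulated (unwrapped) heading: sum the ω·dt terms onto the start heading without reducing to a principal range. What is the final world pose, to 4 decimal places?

(-2.8100, -1.4550, 3.6180)

step 1: θ'=0.6180 (R=-0.3750) → pose (-3.0298, -1.8696, 0.6180)
step 2: θ'=2.6180 (R=0.2500) → pose (-3.0496, -1.4493, 2.6180)
step 3: θ'=3.6180 (R=-0.2500) → pose (-2.8100, -1.4550, 3.6180)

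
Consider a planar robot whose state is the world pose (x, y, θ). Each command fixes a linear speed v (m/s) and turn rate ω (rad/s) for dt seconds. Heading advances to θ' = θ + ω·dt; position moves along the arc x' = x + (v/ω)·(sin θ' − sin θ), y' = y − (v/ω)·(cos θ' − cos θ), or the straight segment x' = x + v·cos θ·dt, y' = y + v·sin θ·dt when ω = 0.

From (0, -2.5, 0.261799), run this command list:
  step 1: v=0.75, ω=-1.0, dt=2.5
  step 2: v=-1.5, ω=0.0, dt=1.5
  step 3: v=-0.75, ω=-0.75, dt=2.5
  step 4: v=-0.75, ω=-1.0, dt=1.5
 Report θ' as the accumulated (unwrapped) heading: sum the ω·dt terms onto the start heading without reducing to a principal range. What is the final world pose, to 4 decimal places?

(3.6334, -2.9873, -5.6132)

step 1: θ'=-2.2382 (R=-0.7500) → pose (0.7832, -3.6887, -2.2382)
step 2: θ'=-2.2382 (straight) → pose (2.1758, -1.9214, -2.2382)
step 3: θ'=-4.1132 (R=1.0000) → pose (3.7870, -1.9764, -4.1132)
step 4: θ'=-5.6132 (R=0.7500) → pose (3.6334, -2.9873, -5.6132)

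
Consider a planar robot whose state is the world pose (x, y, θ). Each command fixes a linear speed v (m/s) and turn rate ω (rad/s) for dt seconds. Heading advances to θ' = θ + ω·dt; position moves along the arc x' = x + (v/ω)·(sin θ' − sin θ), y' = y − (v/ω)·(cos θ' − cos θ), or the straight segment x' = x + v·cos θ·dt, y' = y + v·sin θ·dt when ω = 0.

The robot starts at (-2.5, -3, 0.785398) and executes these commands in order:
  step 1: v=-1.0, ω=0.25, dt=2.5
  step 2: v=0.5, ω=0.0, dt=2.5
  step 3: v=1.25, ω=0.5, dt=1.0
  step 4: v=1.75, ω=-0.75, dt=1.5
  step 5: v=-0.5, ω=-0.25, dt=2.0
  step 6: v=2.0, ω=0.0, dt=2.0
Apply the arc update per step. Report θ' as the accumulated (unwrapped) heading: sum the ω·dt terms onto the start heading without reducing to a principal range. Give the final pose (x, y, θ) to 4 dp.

step 1: θ'=1.4104 (R=-4.0000) → pose (-3.6202, -5.1896, 1.4104)
step 2: θ'=1.4104 (straight) → pose (-3.4206, -3.9556, 1.4104)
step 3: θ'=1.9104 (R=2.5000) → pose (-3.5313, -2.7236, 1.9104)
step 4: θ'=0.7854 (R=-2.3333) → pose (-2.9811, -0.2964, 0.7854)
step 5: θ'=0.2854 (R=2.0000) → pose (-3.8323, -0.8013, 0.2854)
step 6: θ'=0.2854 (straight) → pose (0.0059, 0.3249, 0.2854)

(0.0059, 0.3249, 0.2854)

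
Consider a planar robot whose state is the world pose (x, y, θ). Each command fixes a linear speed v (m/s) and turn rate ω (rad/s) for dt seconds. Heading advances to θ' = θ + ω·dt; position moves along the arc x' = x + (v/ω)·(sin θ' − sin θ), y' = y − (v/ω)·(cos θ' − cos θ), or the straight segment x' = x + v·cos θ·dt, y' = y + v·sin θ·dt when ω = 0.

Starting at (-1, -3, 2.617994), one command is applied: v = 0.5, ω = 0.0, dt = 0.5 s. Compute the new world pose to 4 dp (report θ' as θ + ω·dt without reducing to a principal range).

θ' = 2.6180 + 0.0·0.5 = 2.6180
ω = 0 → straight: x' = -1 + 0.5·cos(2.6180)·0.5 = -1.2165
y' = -3 + 0.5·sin(2.6180)·0.5 = -2.8750

(-1.2165, -2.8750, 2.6180)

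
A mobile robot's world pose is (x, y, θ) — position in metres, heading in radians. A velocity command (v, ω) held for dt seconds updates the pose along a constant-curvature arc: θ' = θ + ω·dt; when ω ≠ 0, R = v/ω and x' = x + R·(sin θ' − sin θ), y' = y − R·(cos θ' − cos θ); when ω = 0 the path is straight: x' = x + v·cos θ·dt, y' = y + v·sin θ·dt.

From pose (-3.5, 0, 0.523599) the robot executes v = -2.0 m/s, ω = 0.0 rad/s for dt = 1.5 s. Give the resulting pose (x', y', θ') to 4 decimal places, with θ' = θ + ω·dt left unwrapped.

(-6.0981, -1.5000, 0.5236)

θ' = 0.5236 + 0.0·1.5 = 0.5236
ω = 0 → straight: x' = -3.5 + -2.0·cos(0.5236)·1.5 = -6.0981
y' = 0 + -2.0·sin(0.5236)·1.5 = -1.5000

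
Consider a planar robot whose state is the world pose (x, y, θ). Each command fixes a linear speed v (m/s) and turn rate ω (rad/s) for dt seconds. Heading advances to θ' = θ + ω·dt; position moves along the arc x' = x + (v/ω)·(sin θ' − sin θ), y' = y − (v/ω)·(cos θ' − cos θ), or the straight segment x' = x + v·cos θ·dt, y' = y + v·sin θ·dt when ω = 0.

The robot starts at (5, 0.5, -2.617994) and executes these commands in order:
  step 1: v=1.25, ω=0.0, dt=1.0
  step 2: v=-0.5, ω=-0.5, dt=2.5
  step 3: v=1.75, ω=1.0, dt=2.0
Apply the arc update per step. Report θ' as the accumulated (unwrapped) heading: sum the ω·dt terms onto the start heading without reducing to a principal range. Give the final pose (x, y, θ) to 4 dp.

(2.2460, -1.0392, -1.8680)

step 1: θ'=-2.6180 (straight) → pose (3.9175, -0.1250, -2.6180)
step 2: θ'=-3.8680 (R=1.0000) → pose (5.0817, -0.2435, -3.8680)
step 3: θ'=-1.8680 (R=1.7500) → pose (2.2460, -1.0392, -1.8680)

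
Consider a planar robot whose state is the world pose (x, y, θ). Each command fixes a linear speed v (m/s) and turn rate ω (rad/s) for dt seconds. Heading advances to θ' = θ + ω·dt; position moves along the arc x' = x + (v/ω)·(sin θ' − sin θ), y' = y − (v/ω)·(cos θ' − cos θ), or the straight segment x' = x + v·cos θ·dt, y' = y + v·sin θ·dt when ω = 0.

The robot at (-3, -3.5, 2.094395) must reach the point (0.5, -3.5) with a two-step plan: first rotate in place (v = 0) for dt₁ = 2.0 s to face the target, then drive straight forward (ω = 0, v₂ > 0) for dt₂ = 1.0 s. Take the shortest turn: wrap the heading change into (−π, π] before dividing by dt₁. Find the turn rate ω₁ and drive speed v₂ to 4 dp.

heading to target = atan2(-3.5−-3.5, 0.5−-3) = 0.0000
Δθ = wrap(0.0000 − 2.0944) = -2.0944; ω₁ = Δθ/dt₁ = -1.0472
distance = √((0.5−-3)² + (-3.5−-3.5)²) = 3.5000; v₂ = distance/dt₂ = 3.5000

ω₁ = -1.0472, v₂ = 3.5000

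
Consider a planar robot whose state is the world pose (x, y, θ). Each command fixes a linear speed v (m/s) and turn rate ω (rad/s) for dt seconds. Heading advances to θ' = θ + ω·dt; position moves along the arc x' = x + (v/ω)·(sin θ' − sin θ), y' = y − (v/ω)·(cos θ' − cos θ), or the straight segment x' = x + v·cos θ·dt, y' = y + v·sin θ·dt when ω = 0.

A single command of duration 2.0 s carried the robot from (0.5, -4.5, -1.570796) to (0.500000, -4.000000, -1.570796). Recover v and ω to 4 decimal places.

Δθ = -1.570796 − -1.570796 = 0.000000
ω = Δθ/dt = 0.000000/2.0 = 0.0000
ω = 0 → v = (Δx·cos θ + Δy·sin θ)/dt = -0.2500

v = -0.2500, ω = 0.0000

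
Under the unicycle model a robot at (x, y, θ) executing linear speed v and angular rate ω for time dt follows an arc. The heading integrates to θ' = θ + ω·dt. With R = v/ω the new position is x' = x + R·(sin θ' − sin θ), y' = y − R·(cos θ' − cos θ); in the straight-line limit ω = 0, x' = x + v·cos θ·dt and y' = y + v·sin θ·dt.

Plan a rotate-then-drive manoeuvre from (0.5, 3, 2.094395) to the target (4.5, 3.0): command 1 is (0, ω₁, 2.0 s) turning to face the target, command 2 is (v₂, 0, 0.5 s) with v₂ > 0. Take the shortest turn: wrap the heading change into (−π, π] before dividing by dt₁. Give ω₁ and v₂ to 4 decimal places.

ω₁ = -1.0472, v₂ = 8.0000

heading to target = atan2(3−3, 4.5−0.5) = 0.0000
Δθ = wrap(0.0000 − 2.0944) = -2.0944; ω₁ = Δθ/dt₁ = -1.0472
distance = √((4.5−0.5)² + (3−3)²) = 4.0000; v₂ = distance/dt₂ = 8.0000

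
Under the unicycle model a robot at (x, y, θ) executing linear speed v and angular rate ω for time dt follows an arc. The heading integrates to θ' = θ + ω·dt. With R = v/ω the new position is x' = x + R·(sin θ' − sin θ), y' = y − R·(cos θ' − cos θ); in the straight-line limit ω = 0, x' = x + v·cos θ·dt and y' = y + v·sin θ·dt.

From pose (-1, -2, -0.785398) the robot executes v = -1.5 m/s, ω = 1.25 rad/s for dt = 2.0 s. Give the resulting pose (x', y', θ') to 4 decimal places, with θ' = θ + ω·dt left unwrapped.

θ' = -0.7854 + 1.25·2.0 = 1.7146
R = v/ω = -1.5/1.25 = -1.2000
x' = -1 + -1.2000·(sin 1.7146 − sin -0.7854) = -3.0361
y' = -2 − -1.2000·(cos 1.7146 − cos -0.7854) = -3.0205

(-3.0361, -3.0205, 1.7146)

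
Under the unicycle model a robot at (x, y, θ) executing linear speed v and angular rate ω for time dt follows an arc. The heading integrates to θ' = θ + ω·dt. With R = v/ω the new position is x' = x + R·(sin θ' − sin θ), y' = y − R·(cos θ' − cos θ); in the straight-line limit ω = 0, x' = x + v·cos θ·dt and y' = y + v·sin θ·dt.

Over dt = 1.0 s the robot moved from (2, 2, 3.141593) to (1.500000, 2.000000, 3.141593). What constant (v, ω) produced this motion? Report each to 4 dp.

v = 0.5000, ω = 0.0000

Δθ = 3.141593 − 3.141593 = 0.000000
ω = Δθ/dt = 0.000000/1.0 = 0.0000
ω = 0 → v = (Δx·cos θ + Δy·sin θ)/dt = 0.5000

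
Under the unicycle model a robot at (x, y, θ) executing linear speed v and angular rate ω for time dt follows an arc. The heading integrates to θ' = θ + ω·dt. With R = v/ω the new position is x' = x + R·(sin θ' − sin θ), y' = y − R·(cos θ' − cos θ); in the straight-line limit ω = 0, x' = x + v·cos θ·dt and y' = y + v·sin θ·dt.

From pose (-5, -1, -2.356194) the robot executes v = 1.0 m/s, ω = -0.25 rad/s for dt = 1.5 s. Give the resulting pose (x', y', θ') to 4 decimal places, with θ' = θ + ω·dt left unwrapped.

θ' = -2.3562 + -0.25·1.5 = -2.7312
R = v/ω = 1.0/-0.25 = -4.0000
x' = -5 + -4.0000·(sin -2.7312 − sin -2.3562) = -6.2325
y' = -1 − -4.0000·(cos -2.7312 − cos -2.3562) = -1.8394

(-6.2325, -1.8394, -2.7312)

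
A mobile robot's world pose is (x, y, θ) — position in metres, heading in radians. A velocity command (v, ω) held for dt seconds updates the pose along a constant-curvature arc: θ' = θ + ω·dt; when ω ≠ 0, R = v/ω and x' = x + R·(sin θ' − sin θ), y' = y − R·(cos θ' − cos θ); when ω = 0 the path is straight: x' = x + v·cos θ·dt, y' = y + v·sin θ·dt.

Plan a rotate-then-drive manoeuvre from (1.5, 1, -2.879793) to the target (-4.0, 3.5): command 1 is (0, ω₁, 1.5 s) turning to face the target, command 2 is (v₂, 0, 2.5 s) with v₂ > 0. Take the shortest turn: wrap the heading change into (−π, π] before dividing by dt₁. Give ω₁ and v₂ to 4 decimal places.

heading to target = atan2(3.5−1, -4−1.5) = 2.7150
Δθ = wrap(2.7150 − -2.8798) = -0.6884; ω₁ = Δθ/dt₁ = -0.4590
distance = √((-4−1.5)² + (3.5−1)²) = 6.0415; v₂ = distance/dt₂ = 2.4166

ω₁ = -0.4590, v₂ = 2.4166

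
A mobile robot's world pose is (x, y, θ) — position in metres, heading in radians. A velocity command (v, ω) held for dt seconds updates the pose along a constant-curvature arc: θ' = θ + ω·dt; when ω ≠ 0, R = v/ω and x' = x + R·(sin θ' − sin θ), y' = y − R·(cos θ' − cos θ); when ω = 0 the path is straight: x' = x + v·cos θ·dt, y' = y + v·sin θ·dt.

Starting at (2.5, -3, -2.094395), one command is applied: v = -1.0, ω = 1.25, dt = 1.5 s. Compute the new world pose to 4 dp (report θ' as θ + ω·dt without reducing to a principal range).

(1.9813, -1.8192, -0.2194)

θ' = -2.0944 + 1.25·1.5 = -0.2194
R = v/ω = -1.0/1.25 = -0.8000
x' = 2.5 + -0.8000·(sin -0.2194 − sin -2.0944) = 1.9813
y' = -3 − -0.8000·(cos -0.2194 − cos -2.0944) = -1.8192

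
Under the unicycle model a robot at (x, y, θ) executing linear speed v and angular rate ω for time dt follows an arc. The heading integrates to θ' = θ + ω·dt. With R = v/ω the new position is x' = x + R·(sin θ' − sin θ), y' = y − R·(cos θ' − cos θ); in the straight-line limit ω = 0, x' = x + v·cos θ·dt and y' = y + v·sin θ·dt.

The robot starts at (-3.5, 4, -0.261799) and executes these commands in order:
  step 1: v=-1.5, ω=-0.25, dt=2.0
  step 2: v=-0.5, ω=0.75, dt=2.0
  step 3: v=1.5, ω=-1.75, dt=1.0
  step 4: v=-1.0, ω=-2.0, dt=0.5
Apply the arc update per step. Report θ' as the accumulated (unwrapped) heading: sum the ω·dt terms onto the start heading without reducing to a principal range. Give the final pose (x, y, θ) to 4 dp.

(-5.7220, 5.7639, -2.0118)

step 1: θ'=-0.7618 (R=6.0000) → pose (-6.0884, 5.4540, -0.7618)
step 2: θ'=0.7382 (R=-0.6667) → pose (-6.9972, 5.4647, 0.7382)
step 3: θ'=-1.0118 (R=-0.8571) → pose (-5.6937, 5.2853, -1.0118)
step 4: θ'=-2.0118 (R=0.5000) → pose (-5.7220, 5.7639, -2.0118)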